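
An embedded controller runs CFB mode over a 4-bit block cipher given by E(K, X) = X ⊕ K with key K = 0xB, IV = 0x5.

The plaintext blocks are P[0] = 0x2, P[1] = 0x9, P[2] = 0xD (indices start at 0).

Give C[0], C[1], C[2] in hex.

CFB encryption: C_i = P_i ⊕ E(K, C_{i−1}), with C_{−1} = IV.
C[0]: E(K, 0x5) = 0xE; 0x2 ⊕ 0xE = 0xC.
C[1]: E(K, 0xC) = 0x7; 0x9 ⊕ 0x7 = 0xE.
C[2]: E(K, 0xE) = 0x5; 0xD ⊕ 0x5 = 0x8.

C[0] = 0xC, C[1] = 0xE, C[2] = 0x8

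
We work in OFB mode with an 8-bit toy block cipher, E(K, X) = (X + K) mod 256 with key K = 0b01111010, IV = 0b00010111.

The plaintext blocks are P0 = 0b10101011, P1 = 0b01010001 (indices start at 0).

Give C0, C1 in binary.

OFB encryption: S_i = E(K, S_{i−1}) with S_{−1} = IV; C_i = P_i ⊕ S_i.
C0: S = E(K, 0b00010111) = 0b10010001; 0b10101011 ⊕ 0b10010001 = 0b00111010.
C1: S = E(K, 0b10010001) = 0b00001011; 0b01010001 ⊕ 0b00001011 = 0b01011010.

C0 = 0b00111010, C1 = 0b01011010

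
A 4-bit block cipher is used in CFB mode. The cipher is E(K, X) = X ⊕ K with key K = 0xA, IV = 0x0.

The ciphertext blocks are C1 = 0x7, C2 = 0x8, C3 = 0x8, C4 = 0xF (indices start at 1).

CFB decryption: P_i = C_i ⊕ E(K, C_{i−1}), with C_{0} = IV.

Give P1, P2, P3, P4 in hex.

P1 = 0xD, P2 = 0x5, P3 = 0xA, P4 = 0xD

P1: E(K, 0x0) = 0xA; 0x7 ⊕ 0xA = 0xD.
P2: E(K, 0x7) = 0xD; 0x8 ⊕ 0xD = 0x5.
P3: E(K, 0x8) = 0x2; 0x8 ⊕ 0x2 = 0xA.
P4: E(K, 0x8) = 0x2; 0xF ⊕ 0x2 = 0xD.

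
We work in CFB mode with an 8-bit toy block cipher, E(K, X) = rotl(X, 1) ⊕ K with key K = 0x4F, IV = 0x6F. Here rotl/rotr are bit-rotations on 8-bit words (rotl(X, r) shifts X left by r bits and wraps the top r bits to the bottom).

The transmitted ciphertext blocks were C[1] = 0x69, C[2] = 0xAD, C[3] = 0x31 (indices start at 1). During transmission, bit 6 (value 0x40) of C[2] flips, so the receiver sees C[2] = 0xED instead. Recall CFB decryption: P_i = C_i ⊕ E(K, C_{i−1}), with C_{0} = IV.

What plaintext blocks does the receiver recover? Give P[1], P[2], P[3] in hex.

Only C[2] changed, to 0xED. In CFB, a change in C_i flips the same bit in P_i and garbles P_{i+1}. Decrypting the received ciphertext:
P[1]: E(K, 0x6F) = 0x91; 0x69 ⊕ 0x91 = 0xF8.
P[2]: E(K, 0x69) = 0x9D; 0xED ⊕ 0x9D = 0x70.
P[3]: E(K, 0xED) = 0x94; 0x31 ⊕ 0x94 = 0xA5.
Blocks that differ from the original plaintext: P[2], P[3].

P[1] = 0xF8, P[2] = 0x70, P[3] = 0xA5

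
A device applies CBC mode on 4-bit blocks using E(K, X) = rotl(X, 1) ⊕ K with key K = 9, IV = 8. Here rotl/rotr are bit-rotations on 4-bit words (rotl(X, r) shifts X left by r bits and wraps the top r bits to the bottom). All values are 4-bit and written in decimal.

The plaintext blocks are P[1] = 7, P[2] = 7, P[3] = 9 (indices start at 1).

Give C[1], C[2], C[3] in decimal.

CBC encryption: C_i = E(K, P_i ⊕ C_{i−1}), with C_{0} = IV.
C[1]: P[1] ⊕ 8 = 15; E(K, 15) = 6.
C[2]: P[2] ⊕ 6 = 1; E(K, 1) = 11.
C[3]: P[3] ⊕ 11 = 2; E(K, 2) = 13.

C[1] = 6, C[2] = 11, C[3] = 13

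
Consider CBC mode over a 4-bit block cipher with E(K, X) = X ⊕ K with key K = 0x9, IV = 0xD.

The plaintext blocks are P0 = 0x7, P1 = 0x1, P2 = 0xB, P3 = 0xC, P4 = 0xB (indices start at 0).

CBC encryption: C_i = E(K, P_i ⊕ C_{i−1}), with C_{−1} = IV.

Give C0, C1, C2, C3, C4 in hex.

C0: P0 ⊕ 0xD = 0xA; E(K, 0xA) = 0x3.
C1: P1 ⊕ 0x3 = 0x2; E(K, 0x2) = 0xB.
C2: P2 ⊕ 0xB = 0x0; E(K, 0x0) = 0x9.
C3: P3 ⊕ 0x9 = 0x5; E(K, 0x5) = 0xC.
C4: P4 ⊕ 0xC = 0x7; E(K, 0x7) = 0xE.

C0 = 0x3, C1 = 0xB, C2 = 0x9, C3 = 0xC, C4 = 0xE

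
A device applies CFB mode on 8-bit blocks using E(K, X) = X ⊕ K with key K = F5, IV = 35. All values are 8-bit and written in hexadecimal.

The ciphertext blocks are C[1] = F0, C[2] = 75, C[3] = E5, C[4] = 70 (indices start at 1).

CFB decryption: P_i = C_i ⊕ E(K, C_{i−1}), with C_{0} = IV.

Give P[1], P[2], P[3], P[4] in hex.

P[1] = 30, P[2] = 70, P[3] = 65, P[4] = 60

P[1]: E(K, 35) = C0; F0 ⊕ C0 = 30.
P[2]: E(K, F0) = 05; 75 ⊕ 05 = 70.
P[3]: E(K, 75) = 80; E5 ⊕ 80 = 65.
P[4]: E(K, E5) = 10; 70 ⊕ 10 = 60.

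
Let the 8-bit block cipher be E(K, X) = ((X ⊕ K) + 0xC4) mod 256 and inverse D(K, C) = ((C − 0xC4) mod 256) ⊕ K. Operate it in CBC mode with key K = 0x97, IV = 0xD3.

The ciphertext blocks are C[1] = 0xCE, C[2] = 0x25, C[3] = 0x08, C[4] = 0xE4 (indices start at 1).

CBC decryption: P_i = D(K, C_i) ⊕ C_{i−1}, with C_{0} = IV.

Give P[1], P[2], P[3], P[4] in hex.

P[1]: D(K, 0xCE) = 0x9D; 0x9D ⊕ 0xD3 = 0x4E.
P[2]: D(K, 0x25) = 0xF6; 0xF6 ⊕ 0xCE = 0x38.
P[3]: D(K, 0x08) = 0xD3; 0xD3 ⊕ 0x25 = 0xF6.
P[4]: D(K, 0xE4) = 0xB7; 0xB7 ⊕ 0x08 = 0xBF.

P[1] = 0x4E, P[2] = 0x38, P[3] = 0xF6, P[4] = 0xBF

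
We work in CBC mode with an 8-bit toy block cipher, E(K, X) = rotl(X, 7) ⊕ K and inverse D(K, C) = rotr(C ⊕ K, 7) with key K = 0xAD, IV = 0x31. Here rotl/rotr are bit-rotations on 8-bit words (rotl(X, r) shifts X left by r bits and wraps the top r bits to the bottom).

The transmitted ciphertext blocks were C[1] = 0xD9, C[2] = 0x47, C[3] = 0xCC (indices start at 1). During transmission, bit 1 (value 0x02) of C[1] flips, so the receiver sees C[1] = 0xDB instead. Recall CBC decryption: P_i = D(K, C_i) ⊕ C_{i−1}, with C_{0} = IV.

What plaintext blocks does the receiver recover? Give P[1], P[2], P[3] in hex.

P[1] = 0xDD, P[2] = 0x0E, P[3] = 0x85

Only C[1] changed, to 0xDB. In CBC, a change in C_i garbles P_i and flips the same bit in P_{i+1}. Decrypting the received ciphertext:
P[1]: D(K, 0xDB) = 0xEC; 0xEC ⊕ 0x31 = 0xDD.
P[2]: D(K, 0x47) = 0xD5; 0xD5 ⊕ 0xDB = 0x0E.
P[3]: D(K, 0xCC) = 0xC2; 0xC2 ⊕ 0x47 = 0x85.
Blocks that differ from the original plaintext: P[1], P[2].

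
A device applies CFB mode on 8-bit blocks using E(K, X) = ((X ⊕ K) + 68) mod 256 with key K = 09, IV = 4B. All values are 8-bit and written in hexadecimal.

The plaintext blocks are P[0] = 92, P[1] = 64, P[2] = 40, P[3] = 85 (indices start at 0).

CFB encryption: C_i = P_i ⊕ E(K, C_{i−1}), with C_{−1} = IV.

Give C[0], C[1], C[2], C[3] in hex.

C[0]: E(K, 4B) = AA; 92 ⊕ AA = 38.
C[1]: E(K, 38) = 99; 64 ⊕ 99 = FD.
C[2]: E(K, FD) = 5C; 40 ⊕ 5C = 1C.
C[3]: E(K, 1C) = 7D; 85 ⊕ 7D = F8.

C[0] = 38, C[1] = FD, C[2] = 1C, C[3] = F8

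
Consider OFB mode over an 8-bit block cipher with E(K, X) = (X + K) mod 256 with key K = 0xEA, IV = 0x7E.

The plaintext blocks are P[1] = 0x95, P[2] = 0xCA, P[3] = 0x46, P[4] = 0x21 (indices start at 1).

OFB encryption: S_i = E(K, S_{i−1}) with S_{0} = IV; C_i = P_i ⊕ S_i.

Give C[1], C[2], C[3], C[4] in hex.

C[1]: S = E(K, 0x7E) = 0x68; 0x95 ⊕ 0x68 = 0xFD.
C[2]: S = E(K, 0x68) = 0x52; 0xCA ⊕ 0x52 = 0x98.
C[3]: S = E(K, 0x52) = 0x3C; 0x46 ⊕ 0x3C = 0x7A.
C[4]: S = E(K, 0x3C) = 0x26; 0x21 ⊕ 0x26 = 0x07.

C[1] = 0xFD, C[2] = 0x98, C[3] = 0x7A, C[4] = 0x07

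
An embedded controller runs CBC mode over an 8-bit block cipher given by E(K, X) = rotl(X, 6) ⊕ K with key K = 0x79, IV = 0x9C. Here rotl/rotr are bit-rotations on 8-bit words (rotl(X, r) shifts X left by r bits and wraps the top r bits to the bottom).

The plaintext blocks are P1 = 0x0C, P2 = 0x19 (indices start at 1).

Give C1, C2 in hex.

C1 = 0x5D, C2 = 0x68

CBC encryption: C_i = E(K, P_i ⊕ C_{i−1}), with C_{0} = IV.
C1: P1 ⊕ 0x9C = 0x90; E(K, 0x90) = 0x5D.
C2: P2 ⊕ 0x5D = 0x44; E(K, 0x44) = 0x68.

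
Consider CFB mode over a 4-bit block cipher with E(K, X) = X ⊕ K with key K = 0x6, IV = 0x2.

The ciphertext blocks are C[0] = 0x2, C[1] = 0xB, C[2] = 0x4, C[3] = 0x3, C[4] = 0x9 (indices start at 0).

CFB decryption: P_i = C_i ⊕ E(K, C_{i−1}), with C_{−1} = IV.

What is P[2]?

P[2]: E(K, 0xB) = 0xD; 0x4 ⊕ 0xD = 0x9.

P[2] = 0x9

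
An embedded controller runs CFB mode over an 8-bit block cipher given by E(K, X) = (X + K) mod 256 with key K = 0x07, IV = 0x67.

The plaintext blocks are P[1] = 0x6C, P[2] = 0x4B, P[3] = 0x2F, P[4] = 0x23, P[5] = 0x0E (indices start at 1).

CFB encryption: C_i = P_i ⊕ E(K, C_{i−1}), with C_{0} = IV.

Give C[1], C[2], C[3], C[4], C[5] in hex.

C[1] = 0x02, C[2] = 0x42, C[3] = 0x66, C[4] = 0x4E, C[5] = 0x5B

C[1]: E(K, 0x67) = 0x6E; 0x6C ⊕ 0x6E = 0x02.
C[2]: E(K, 0x02) = 0x09; 0x4B ⊕ 0x09 = 0x42.
C[3]: E(K, 0x42) = 0x49; 0x2F ⊕ 0x49 = 0x66.
C[4]: E(K, 0x66) = 0x6D; 0x23 ⊕ 0x6D = 0x4E.
C[5]: E(K, 0x4E) = 0x55; 0x0E ⊕ 0x55 = 0x5B.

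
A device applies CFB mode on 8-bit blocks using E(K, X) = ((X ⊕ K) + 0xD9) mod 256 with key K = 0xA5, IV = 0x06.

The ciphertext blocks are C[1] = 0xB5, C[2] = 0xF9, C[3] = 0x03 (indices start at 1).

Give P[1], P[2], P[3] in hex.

CFB decryption: P_i = C_i ⊕ E(K, C_{i−1}), with C_{0} = IV.
P[1]: E(K, 0x06) = 0x7C; 0xB5 ⊕ 0x7C = 0xC9.
P[2]: E(K, 0xB5) = 0xE9; 0xF9 ⊕ 0xE9 = 0x10.
P[3]: E(K, 0xF9) = 0x35; 0x03 ⊕ 0x35 = 0x36.

P[1] = 0xC9, P[2] = 0x10, P[3] = 0x36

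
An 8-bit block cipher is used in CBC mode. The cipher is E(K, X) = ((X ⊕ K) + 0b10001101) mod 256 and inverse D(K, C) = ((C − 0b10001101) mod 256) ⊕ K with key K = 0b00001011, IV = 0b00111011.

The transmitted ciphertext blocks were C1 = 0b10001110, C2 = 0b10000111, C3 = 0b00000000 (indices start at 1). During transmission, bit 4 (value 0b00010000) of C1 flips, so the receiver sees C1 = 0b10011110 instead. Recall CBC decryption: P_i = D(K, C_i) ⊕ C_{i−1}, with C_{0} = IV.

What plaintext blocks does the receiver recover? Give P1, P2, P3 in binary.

Only C1 changed, to 0b10011110. In CBC, a change in C_i garbles P_i and flips the same bit in P_{i+1}. Decrypting the received ciphertext:
P1: D(K, 0b10011110) = 0b00011010; 0b00011010 ⊕ 0b00111011 = 0b00100001.
P2: D(K, 0b10000111) = 0b11110001; 0b11110001 ⊕ 0b10011110 = 0b01101111.
P3: D(K, 0b00000000) = 0b01111000; 0b01111000 ⊕ 0b10000111 = 0b11111111.
Blocks that differ from the original plaintext: P1, P2.

P1 = 0b00100001, P2 = 0b01101111, P3 = 0b11111111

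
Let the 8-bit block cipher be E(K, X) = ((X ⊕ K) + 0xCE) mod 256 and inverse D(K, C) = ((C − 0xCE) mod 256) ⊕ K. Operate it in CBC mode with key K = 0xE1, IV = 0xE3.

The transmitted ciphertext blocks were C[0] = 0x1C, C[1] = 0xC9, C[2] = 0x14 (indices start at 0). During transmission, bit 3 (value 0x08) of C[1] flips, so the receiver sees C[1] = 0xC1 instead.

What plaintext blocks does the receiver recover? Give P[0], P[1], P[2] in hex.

CBC decryption: P_i = D(K, C_i) ⊕ C_{i−1}, with C_{−1} = IV.
Only C[1] changed, to 0xC1. In CBC, a change in C_i garbles P_i and flips the same bit in P_{i+1}. Decrypting the received ciphertext:
P[0]: D(K, 0x1C) = 0xAF; 0xAF ⊕ 0xE3 = 0x4C.
P[1]: D(K, 0xC1) = 0x12; 0x12 ⊕ 0x1C = 0x0E.
P[2]: D(K, 0x14) = 0xA7; 0xA7 ⊕ 0xC1 = 0x66.
Blocks that differ from the original plaintext: P[1], P[2].

P[0] = 0x4C, P[1] = 0x0E, P[2] = 0x66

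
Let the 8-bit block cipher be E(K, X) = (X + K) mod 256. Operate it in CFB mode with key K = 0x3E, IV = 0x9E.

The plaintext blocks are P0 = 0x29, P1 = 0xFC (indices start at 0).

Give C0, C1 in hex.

CFB encryption: C_i = P_i ⊕ E(K, C_{i−1}), with C_{−1} = IV.
C0: E(K, 0x9E) = 0xDC; 0x29 ⊕ 0xDC = 0xF5.
C1: E(K, 0xF5) = 0x33; 0xFC ⊕ 0x33 = 0xCF.

C0 = 0xF5, C1 = 0xCF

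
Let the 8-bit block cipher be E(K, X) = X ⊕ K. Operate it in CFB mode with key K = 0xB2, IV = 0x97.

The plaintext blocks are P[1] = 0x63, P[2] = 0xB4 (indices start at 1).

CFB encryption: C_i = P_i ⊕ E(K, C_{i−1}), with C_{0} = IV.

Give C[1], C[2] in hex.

C[1] = 0x46, C[2] = 0x40

C[1]: E(K, 0x97) = 0x25; 0x63 ⊕ 0x25 = 0x46.
C[2]: E(K, 0x46) = 0xF4; 0xB4 ⊕ 0xF4 = 0x40.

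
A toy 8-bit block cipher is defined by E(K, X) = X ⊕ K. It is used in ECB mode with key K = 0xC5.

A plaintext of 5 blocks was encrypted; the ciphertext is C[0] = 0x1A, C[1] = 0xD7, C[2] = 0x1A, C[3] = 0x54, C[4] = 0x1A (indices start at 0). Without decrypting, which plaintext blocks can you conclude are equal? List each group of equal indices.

P[0] = P[2] = P[4]

ECB encrypts each block independently with the same key, so equal ciphertext blocks imply equal plaintext blocks.
C[0] = C[2] = C[4] = 0x1A, so P[0] = P[2] = P[4].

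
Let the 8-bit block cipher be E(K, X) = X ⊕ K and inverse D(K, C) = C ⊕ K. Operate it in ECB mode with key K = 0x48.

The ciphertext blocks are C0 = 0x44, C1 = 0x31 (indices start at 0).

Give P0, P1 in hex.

P0 = 0x0C, P1 = 0x79

ECB decryption: P_i = D(K, C_i).
P0: D(K, 0x44) = 0x0C.
P1: D(K, 0x31) = 0x79.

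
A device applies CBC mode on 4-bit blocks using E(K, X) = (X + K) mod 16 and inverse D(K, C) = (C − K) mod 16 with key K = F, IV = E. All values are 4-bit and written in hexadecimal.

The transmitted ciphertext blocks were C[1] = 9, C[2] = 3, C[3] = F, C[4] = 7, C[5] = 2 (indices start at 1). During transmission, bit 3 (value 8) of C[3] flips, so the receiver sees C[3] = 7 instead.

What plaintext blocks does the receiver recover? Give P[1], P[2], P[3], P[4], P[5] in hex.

P[1] = 4, P[2] = D, P[3] = B, P[4] = F, P[5] = 4

CBC decryption: P_i = D(K, C_i) ⊕ C_{i−1}, with C_{0} = IV.
Only C[3] changed, to 7. In CBC, a change in C_i garbles P_i and flips the same bit in P_{i+1}. Decrypting the received ciphertext:
P[1]: D(K, 9) = A; A ⊕ E = 4.
P[2]: D(K, 3) = 4; 4 ⊕ 9 = D.
P[3]: D(K, 7) = 8; 8 ⊕ 3 = B.
P[4]: D(K, 7) = 8; 8 ⊕ 7 = F.
P[5]: D(K, 2) = 3; 3 ⊕ 7 = 4.
Blocks that differ from the original plaintext: P[3], P[4].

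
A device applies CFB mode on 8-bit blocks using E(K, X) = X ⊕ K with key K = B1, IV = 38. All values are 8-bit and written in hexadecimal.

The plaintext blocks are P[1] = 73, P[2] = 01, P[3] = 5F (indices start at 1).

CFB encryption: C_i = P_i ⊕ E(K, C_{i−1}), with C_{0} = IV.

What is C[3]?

C[3] = A4

C[1]: E(K, 38) = 89; 73 ⊕ 89 = FA.
C[2]: E(K, FA) = 4B; 01 ⊕ 4B = 4A.
C[3]: E(K, 4A) = FB; 5F ⊕ FB = A4.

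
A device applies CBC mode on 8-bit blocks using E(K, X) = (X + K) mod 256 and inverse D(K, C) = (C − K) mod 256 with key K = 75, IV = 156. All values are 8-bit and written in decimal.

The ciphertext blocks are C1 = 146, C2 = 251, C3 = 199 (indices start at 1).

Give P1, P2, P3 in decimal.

CBC decryption: P_i = D(K, C_i) ⊕ C_{i−1}, with C_{0} = IV.
P1: D(K, 146) = 71; 71 ⊕ 156 = 219.
P2: D(K, 251) = 176; 176 ⊕ 146 = 34.
P3: D(K, 199) = 124; 124 ⊕ 251 = 135.

P1 = 219, P2 = 34, P3 = 135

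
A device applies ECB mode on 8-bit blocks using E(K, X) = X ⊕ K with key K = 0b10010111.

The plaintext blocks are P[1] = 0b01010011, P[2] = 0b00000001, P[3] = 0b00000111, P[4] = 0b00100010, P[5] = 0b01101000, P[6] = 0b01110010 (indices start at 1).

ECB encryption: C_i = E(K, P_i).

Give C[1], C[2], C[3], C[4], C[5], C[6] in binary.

C[1] = 0b11000100, C[2] = 0b10010110, C[3] = 0b10010000, C[4] = 0b10110101, C[5] = 0b11111111, C[6] = 0b11100101

C[1]: E(K, 0b01010011) = 0b11000100.
C[2]: E(K, 0b00000001) = 0b10010110.
C[3]: E(K, 0b00000111) = 0b10010000.
C[4]: E(K, 0b00100010) = 0b10110101.
C[5]: E(K, 0b01101000) = 0b11111111.
C[6]: E(K, 0b01110010) = 0b11100101.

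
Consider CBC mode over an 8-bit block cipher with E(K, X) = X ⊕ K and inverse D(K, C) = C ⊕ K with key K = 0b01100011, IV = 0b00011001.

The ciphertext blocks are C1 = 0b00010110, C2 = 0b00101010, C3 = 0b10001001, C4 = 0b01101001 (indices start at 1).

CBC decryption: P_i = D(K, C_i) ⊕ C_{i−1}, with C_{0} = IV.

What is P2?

P2: D(K, 0b00101010) = 0b01001001; 0b01001001 ⊕ 0b00010110 = 0b01011111.

P2 = 0b01011111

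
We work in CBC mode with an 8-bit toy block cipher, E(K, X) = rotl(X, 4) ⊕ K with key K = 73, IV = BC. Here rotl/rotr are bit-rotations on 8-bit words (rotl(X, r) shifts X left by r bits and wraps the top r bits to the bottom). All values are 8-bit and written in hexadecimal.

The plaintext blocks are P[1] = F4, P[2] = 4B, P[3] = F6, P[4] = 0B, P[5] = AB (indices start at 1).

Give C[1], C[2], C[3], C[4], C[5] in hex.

C[1] = F7, C[2] = B8, C[3] = 97, C[4] = BA, C[5] = 62

CBC encryption: C_i = E(K, P_i ⊕ C_{i−1}), with C_{0} = IV.
C[1]: P[1] ⊕ BC = 48; E(K, 48) = F7.
C[2]: P[2] ⊕ F7 = BC; E(K, BC) = B8.
C[3]: P[3] ⊕ B8 = 4E; E(K, 4E) = 97.
C[4]: P[4] ⊕ 97 = 9C; E(K, 9C) = BA.
C[5]: P[5] ⊕ BA = 11; E(K, 11) = 62.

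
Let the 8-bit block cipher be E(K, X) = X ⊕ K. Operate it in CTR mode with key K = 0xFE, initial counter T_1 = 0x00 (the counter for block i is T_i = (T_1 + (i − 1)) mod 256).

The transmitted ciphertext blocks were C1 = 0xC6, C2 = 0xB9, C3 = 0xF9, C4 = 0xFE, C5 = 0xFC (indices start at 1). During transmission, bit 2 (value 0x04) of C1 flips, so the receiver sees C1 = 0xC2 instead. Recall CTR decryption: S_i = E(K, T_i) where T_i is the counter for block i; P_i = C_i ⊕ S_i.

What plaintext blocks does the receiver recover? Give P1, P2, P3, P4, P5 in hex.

Only C1 changed, to 0xC2. In CTR, a change in C_i flips the same bit in P_i only; the keystream is unaffected. Decrypting the received ciphertext:
P1: T = 0x00, S = E(K, T) = 0xFE; 0xC2 ⊕ 0xFE = 0x3C.
P2: T = 0x01, S = E(K, T) = 0xFF; 0xB9 ⊕ 0xFF = 0x46.
P3: T = 0x02, S = E(K, T) = 0xFC; 0xF9 ⊕ 0xFC = 0x05.
P4: T = 0x03, S = E(K, T) = 0xFD; 0xFE ⊕ 0xFD = 0x03.
P5: T = 0x04, S = E(K, T) = 0xFA; 0xFC ⊕ 0xFA = 0x06.
Blocks that differ from the original plaintext: P1.

P1 = 0x3C, P2 = 0x46, P3 = 0x05, P4 = 0x03, P5 = 0x06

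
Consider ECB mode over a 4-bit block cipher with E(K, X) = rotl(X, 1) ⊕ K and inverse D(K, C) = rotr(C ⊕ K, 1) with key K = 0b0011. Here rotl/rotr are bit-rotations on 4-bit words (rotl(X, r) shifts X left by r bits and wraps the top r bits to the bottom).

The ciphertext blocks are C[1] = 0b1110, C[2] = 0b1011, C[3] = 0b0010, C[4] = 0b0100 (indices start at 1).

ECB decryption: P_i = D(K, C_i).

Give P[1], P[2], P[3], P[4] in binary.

P[1] = 0b1110, P[2] = 0b0100, P[3] = 0b1000, P[4] = 0b1011

P[1]: D(K, 0b1110) = 0b1110.
P[2]: D(K, 0b1011) = 0b0100.
P[3]: D(K, 0b0010) = 0b1000.
P[4]: D(K, 0b0100) = 0b1011.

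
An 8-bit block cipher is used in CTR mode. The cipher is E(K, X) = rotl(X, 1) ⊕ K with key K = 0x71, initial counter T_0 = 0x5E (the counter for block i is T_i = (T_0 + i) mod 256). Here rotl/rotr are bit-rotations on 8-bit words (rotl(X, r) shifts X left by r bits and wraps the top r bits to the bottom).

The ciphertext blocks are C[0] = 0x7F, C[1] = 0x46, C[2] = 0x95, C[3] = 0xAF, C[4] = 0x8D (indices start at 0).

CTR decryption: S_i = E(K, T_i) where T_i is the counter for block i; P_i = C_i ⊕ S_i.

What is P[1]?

P[1]: T = 0x5F, S = E(K, T) = 0xCF; 0x46 ⊕ 0xCF = 0x89.

P[1] = 0x89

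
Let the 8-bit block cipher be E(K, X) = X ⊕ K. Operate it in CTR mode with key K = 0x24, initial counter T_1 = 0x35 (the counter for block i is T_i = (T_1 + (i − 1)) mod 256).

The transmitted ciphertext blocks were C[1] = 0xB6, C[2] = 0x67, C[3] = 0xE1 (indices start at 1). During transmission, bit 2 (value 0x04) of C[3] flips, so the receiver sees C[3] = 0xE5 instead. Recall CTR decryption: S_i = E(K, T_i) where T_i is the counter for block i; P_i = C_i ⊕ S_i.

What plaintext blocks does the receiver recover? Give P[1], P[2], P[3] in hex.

Only C[3] changed, to 0xE5. In CTR, a change in C_i flips the same bit in P_i only; the keystream is unaffected. Decrypting the received ciphertext:
P[1]: T = 0x35, S = E(K, T) = 0x11; 0xB6 ⊕ 0x11 = 0xA7.
P[2]: T = 0x36, S = E(K, T) = 0x12; 0x67 ⊕ 0x12 = 0x75.
P[3]: T = 0x37, S = E(K, T) = 0x13; 0xE5 ⊕ 0x13 = 0xF6.
Blocks that differ from the original plaintext: P[3].

P[1] = 0xA7, P[2] = 0x75, P[3] = 0xF6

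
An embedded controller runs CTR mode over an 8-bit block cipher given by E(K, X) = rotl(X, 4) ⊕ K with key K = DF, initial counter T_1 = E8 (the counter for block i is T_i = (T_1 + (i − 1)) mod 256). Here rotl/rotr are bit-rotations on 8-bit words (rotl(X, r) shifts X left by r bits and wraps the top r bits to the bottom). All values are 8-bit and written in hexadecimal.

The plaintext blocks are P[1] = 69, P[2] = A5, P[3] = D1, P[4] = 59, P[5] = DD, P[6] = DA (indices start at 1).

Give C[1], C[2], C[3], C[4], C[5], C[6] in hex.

CTR encryption: S_i = E(K, T_i) where T_i is the counter for block i; C_i = P_i ⊕ S_i.
C[1]: T = E8, S = E(K, T) = 51; 69 ⊕ 51 = 38.
C[2]: T = E9, S = E(K, T) = 41; A5 ⊕ 41 = E4.
C[3]: T = EA, S = E(K, T) = 71; D1 ⊕ 71 = A0.
C[4]: T = EB, S = E(K, T) = 61; 59 ⊕ 61 = 38.
C[5]: T = EC, S = E(K, T) = 11; DD ⊕ 11 = CC.
C[6]: T = ED, S = E(K, T) = 01; DA ⊕ 01 = DB.

C[1] = 38, C[2] = E4, C[3] = A0, C[4] = 38, C[5] = CC, C[6] = DB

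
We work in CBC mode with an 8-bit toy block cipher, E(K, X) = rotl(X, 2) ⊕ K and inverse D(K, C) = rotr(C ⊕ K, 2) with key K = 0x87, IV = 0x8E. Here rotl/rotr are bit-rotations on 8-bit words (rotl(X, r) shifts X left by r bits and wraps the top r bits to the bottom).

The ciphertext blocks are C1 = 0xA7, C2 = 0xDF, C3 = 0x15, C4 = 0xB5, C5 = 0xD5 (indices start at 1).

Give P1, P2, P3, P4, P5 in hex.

CBC decryption: P_i = D(K, C_i) ⊕ C_{i−1}, with C_{0} = IV.
P1: D(K, 0xA7) = 0x08; 0x08 ⊕ 0x8E = 0x86.
P2: D(K, 0xDF) = 0x16; 0x16 ⊕ 0xA7 = 0xB1.
P3: D(K, 0x15) = 0xA4; 0xA4 ⊕ 0xDF = 0x7B.
P4: D(K, 0xB5) = 0x8C; 0x8C ⊕ 0x15 = 0x99.
P5: D(K, 0xD5) = 0x94; 0x94 ⊕ 0xB5 = 0x21.

P1 = 0x86, P2 = 0xB1, P3 = 0x7B, P4 = 0x99, P5 = 0x21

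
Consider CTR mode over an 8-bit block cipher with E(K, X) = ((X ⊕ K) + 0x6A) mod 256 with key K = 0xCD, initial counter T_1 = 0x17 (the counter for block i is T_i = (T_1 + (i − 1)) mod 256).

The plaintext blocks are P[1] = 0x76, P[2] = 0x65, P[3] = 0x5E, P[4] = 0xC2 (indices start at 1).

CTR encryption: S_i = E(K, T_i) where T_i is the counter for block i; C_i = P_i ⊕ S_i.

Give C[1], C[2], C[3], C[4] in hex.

C[1] = 0x32, C[2] = 0x5A, C[3] = 0x60, C[4] = 0x83

C[1]: T = 0x17, S = E(K, T) = 0x44; 0x76 ⊕ 0x44 = 0x32.
C[2]: T = 0x18, S = E(K, T) = 0x3F; 0x65 ⊕ 0x3F = 0x5A.
C[3]: T = 0x19, S = E(K, T) = 0x3E; 0x5E ⊕ 0x3E = 0x60.
C[4]: T = 0x1A, S = E(K, T) = 0x41; 0xC2 ⊕ 0x41 = 0x83.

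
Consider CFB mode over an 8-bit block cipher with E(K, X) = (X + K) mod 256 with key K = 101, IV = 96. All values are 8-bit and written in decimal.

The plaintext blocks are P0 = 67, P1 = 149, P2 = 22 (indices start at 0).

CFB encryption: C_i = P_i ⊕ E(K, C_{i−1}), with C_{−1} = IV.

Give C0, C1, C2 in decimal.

C0 = 134, C1 = 126, C2 = 245

C0: E(K, 96) = 197; 67 ⊕ 197 = 134.
C1: E(K, 134) = 235; 149 ⊕ 235 = 126.
C2: E(K, 126) = 227; 22 ⊕ 227 = 245.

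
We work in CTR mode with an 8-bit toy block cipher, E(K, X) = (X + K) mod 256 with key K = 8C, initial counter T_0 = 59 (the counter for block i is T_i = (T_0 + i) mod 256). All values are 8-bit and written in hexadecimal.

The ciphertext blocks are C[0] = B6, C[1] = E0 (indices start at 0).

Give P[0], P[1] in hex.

CTR decryption: S_i = E(K, T_i) where T_i is the counter for block i; P_i = C_i ⊕ S_i.
P[0]: T = 59, S = E(K, T) = E5; B6 ⊕ E5 = 53.
P[1]: T = 5A, S = E(K, T) = E6; E0 ⊕ E6 = 06.

P[0] = 53, P[1] = 06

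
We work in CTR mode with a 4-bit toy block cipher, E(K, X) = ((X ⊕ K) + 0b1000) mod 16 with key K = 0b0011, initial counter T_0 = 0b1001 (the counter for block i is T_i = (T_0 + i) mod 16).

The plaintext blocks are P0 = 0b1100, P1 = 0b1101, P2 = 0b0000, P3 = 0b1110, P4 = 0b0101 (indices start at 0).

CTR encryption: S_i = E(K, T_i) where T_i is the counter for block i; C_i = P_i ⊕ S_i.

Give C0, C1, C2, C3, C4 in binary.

C0 = 0b1110, C1 = 0b1100, C2 = 0b0000, C3 = 0b1001, C4 = 0b0011

C0: T = 0b1001, S = E(K, T) = 0b0010; 0b1100 ⊕ 0b0010 = 0b1110.
C1: T = 0b1010, S = E(K, T) = 0b0001; 0b1101 ⊕ 0b0001 = 0b1100.
C2: T = 0b1011, S = E(K, T) = 0b0000; 0b0000 ⊕ 0b0000 = 0b0000.
C3: T = 0b1100, S = E(K, T) = 0b0111; 0b1110 ⊕ 0b0111 = 0b1001.
C4: T = 0b1101, S = E(K, T) = 0b0110; 0b0101 ⊕ 0b0110 = 0b0011.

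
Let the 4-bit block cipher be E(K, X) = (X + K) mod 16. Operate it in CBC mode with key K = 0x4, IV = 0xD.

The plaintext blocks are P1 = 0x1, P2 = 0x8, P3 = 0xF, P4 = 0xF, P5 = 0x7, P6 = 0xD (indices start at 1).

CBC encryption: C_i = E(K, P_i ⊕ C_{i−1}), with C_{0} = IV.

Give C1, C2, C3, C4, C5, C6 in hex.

C1: P1 ⊕ 0xD = 0xC; E(K, 0xC) = 0x0.
C2: P2 ⊕ 0x0 = 0x8; E(K, 0x8) = 0xC.
C3: P3 ⊕ 0xC = 0x3; E(K, 0x3) = 0x7.
C4: P4 ⊕ 0x7 = 0x8; E(K, 0x8) = 0xC.
C5: P5 ⊕ 0xC = 0xB; E(K, 0xB) = 0xF.
C6: P6 ⊕ 0xF = 0x2; E(K, 0x2) = 0x6.

C1 = 0x0, C2 = 0xC, C3 = 0x7, C4 = 0xC, C5 = 0xF, C6 = 0x6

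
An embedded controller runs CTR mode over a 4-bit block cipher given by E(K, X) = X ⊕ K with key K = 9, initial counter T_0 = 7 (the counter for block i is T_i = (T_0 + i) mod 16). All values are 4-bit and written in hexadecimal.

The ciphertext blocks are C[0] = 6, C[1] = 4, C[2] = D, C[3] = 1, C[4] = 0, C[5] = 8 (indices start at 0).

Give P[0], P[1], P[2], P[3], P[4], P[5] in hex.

CTR decryption: S_i = E(K, T_i) where T_i is the counter for block i; P_i = C_i ⊕ S_i.
P[0]: T = 7, S = E(K, T) = E; 6 ⊕ E = 8.
P[1]: T = 8, S = E(K, T) = 1; 4 ⊕ 1 = 5.
P[2]: T = 9, S = E(K, T) = 0; D ⊕ 0 = D.
P[3]: T = A, S = E(K, T) = 3; 1 ⊕ 3 = 2.
P[4]: T = B, S = E(K, T) = 2; 0 ⊕ 2 = 2.
P[5]: T = C, S = E(K, T) = 5; 8 ⊕ 5 = D.

P[0] = 8, P[1] = 5, P[2] = D, P[3] = 2, P[4] = 2, P[5] = D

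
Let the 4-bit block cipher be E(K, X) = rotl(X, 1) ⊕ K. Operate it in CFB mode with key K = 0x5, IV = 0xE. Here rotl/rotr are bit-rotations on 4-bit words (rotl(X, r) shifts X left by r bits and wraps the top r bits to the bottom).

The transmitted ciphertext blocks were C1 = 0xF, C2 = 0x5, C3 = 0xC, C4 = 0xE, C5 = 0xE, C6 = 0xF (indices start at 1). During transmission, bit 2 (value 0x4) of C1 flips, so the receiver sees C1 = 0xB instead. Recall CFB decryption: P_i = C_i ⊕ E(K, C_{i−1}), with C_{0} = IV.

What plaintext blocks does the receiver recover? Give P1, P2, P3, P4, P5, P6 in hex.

Only C1 changed, to 0xB. In CFB, a change in C_i flips the same bit in P_i and garbles P_{i+1}. Decrypting the received ciphertext:
P1: E(K, 0xE) = 0x8; 0xB ⊕ 0x8 = 0x3.
P2: E(K, 0xB) = 0x2; 0x5 ⊕ 0x2 = 0x7.
P3: E(K, 0x5) = 0xF; 0xC ⊕ 0xF = 0x3.
P4: E(K, 0xC) = 0xC; 0xE ⊕ 0xC = 0x2.
P5: E(K, 0xE) = 0x8; 0xE ⊕ 0x8 = 0x6.
P6: E(K, 0xE) = 0x8; 0xF ⊕ 0x8 = 0x7.
Blocks that differ from the original plaintext: P1, P2.

P1 = 0x3, P2 = 0x7, P3 = 0x3, P4 = 0x2, P5 = 0x6, P6 = 0x7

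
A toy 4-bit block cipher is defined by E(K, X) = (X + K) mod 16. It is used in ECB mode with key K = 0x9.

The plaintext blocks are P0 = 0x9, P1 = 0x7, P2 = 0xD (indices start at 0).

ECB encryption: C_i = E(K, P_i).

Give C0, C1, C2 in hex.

C0 = 0x2, C1 = 0x0, C2 = 0x6

C0: E(K, 0x9) = 0x2.
C1: E(K, 0x7) = 0x0.
C2: E(K, 0xD) = 0x6.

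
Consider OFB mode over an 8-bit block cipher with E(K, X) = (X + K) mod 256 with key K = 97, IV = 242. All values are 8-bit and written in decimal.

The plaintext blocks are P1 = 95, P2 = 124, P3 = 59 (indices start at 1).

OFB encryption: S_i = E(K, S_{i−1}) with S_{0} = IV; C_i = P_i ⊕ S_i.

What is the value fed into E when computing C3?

180

C1: S = E(K, 242) = 83; 95 ⊕ 83 = 12.
C2: S = E(K, 83) = 180; 124 ⊕ 180 = 200.
C3: S = E(K, 180) = 21; 59 ⊕ 21 = 46.
So the input to E for block 3 is 180.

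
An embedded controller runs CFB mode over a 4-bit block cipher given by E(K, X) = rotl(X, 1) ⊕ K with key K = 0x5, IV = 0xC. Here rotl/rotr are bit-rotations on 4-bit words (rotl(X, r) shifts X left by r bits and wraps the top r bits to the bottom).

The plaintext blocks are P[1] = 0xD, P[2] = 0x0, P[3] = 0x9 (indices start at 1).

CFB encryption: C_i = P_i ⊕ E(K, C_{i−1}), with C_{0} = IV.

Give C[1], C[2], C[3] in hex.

C[1] = 0x1, C[2] = 0x7, C[3] = 0x2

C[1]: E(K, 0xC) = 0xC; 0xD ⊕ 0xC = 0x1.
C[2]: E(K, 0x1) = 0x7; 0x0 ⊕ 0x7 = 0x7.
C[3]: E(K, 0x7) = 0xB; 0x9 ⊕ 0xB = 0x2.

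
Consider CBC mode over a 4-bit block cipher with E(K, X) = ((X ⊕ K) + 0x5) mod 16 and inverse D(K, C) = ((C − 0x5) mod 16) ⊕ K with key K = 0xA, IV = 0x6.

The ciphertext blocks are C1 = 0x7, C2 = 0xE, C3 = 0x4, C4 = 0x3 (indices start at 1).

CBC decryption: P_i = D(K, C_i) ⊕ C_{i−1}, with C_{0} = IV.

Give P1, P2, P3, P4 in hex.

P1 = 0xE, P2 = 0x4, P3 = 0xB, P4 = 0x0

P1: D(K, 0x7) = 0x8; 0x8 ⊕ 0x6 = 0xE.
P2: D(K, 0xE) = 0x3; 0x3 ⊕ 0x7 = 0x4.
P3: D(K, 0x4) = 0x5; 0x5 ⊕ 0xE = 0xB.
P4: D(K, 0x3) = 0x4; 0x4 ⊕ 0x4 = 0x0.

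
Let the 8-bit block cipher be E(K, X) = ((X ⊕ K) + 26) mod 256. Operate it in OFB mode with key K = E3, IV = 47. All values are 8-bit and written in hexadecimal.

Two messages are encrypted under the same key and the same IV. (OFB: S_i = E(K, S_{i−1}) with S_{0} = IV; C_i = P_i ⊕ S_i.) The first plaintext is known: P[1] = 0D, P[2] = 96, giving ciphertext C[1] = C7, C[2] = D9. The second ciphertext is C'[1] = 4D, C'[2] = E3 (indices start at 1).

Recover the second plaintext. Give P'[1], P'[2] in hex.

In OFB with a reused IV, both messages share the same keystream S_i, so C_i ⊕ C'_i = P_i ⊕ P'_i and thus P'_i = P_i ⊕ C_i ⊕ C'_i.
P'[1]: 0D ⊕ C7 ⊕ 4D = 87.
P'[2]: 96 ⊕ D9 ⊕ E3 = AC.

P'[1] = 87, P'[2] = AC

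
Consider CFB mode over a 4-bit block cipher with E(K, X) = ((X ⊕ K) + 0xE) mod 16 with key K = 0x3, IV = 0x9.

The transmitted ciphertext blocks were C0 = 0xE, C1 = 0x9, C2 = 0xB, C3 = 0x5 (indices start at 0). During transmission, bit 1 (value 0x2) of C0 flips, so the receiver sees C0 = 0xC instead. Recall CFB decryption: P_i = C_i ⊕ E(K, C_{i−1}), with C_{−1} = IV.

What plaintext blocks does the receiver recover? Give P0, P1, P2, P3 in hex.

P0 = 0x4, P1 = 0x4, P2 = 0x3, P3 = 0x3

Only C0 changed, to 0xC. In CFB, a change in C_i flips the same bit in P_i and garbles P_{i+1}. Decrypting the received ciphertext:
P0: E(K, 0x9) = 0x8; 0xC ⊕ 0x8 = 0x4.
P1: E(K, 0xC) = 0xD; 0x9 ⊕ 0xD = 0x4.
P2: E(K, 0x9) = 0x8; 0xB ⊕ 0x8 = 0x3.
P3: E(K, 0xB) = 0x6; 0x5 ⊕ 0x6 = 0x3.
Blocks that differ from the original plaintext: P0, P1.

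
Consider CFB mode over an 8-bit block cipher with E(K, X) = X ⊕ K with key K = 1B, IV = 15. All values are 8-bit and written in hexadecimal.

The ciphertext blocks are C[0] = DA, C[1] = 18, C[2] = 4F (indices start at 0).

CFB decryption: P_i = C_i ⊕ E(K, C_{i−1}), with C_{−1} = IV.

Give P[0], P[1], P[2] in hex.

P[0]: E(K, 15) = 0E; DA ⊕ 0E = D4.
P[1]: E(K, DA) = C1; 18 ⊕ C1 = D9.
P[2]: E(K, 18) = 03; 4F ⊕ 03 = 4C.

P[0] = D4, P[1] = D9, P[2] = 4C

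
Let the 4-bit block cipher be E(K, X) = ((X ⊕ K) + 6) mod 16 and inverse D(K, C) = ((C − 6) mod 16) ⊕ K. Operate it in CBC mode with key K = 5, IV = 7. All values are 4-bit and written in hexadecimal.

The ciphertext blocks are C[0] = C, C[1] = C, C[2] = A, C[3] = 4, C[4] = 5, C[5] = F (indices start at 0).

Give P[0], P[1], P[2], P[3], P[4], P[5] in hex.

CBC decryption: P_i = D(K, C_i) ⊕ C_{i−1}, with C_{−1} = IV.
P[0]: D(K, C) = 3; 3 ⊕ 7 = 4.
P[1]: D(K, C) = 3; 3 ⊕ C = F.
P[2]: D(K, A) = 1; 1 ⊕ C = D.
P[3]: D(K, 4) = B; B ⊕ A = 1.
P[4]: D(K, 5) = A; A ⊕ 4 = E.
P[5]: D(K, F) = C; C ⊕ 5 = 9.

P[0] = 4, P[1] = F, P[2] = D, P[3] = 1, P[4] = E, P[5] = 9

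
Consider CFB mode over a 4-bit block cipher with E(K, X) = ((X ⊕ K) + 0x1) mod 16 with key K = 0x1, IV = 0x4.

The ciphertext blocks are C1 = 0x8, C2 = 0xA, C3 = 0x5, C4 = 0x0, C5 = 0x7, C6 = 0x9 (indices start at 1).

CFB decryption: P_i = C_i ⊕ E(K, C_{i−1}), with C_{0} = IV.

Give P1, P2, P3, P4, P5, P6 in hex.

P1 = 0xE, P2 = 0x0, P3 = 0x9, P4 = 0x5, P5 = 0x5, P6 = 0xE

P1: E(K, 0x4) = 0x6; 0x8 ⊕ 0x6 = 0xE.
P2: E(K, 0x8) = 0xA; 0xA ⊕ 0xA = 0x0.
P3: E(K, 0xA) = 0xC; 0x5 ⊕ 0xC = 0x9.
P4: E(K, 0x5) = 0x5; 0x0 ⊕ 0x5 = 0x5.
P5: E(K, 0x0) = 0x2; 0x7 ⊕ 0x2 = 0x5.
P6: E(K, 0x7) = 0x7; 0x9 ⊕ 0x7 = 0xE.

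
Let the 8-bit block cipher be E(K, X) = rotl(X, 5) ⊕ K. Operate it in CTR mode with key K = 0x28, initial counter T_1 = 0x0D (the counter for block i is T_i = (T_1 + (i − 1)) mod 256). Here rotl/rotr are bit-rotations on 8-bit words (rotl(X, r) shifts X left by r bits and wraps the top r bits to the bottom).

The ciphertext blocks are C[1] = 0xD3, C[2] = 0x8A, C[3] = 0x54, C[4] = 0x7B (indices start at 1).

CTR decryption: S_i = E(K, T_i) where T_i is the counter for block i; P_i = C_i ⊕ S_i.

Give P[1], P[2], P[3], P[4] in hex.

P[1]: T = 0x0D, S = E(K, T) = 0x89; 0xD3 ⊕ 0x89 = 0x5A.
P[2]: T = 0x0E, S = E(K, T) = 0xE9; 0x8A ⊕ 0xE9 = 0x63.
P[3]: T = 0x0F, S = E(K, T) = 0xC9; 0x54 ⊕ 0xC9 = 0x9D.
P[4]: T = 0x10, S = E(K, T) = 0x2A; 0x7B ⊕ 0x2A = 0x51.

P[1] = 0x5A, P[2] = 0x63, P[3] = 0x9D, P[4] = 0x51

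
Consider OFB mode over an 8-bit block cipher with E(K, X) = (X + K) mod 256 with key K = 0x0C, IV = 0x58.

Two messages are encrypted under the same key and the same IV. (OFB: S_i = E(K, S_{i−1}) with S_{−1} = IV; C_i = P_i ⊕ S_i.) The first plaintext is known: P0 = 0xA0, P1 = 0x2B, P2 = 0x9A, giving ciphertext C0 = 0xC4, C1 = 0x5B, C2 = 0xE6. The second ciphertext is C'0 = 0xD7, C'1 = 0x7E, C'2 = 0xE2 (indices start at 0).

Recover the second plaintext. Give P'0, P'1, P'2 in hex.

P'0 = 0xB3, P'1 = 0x0E, P'2 = 0x9E

In OFB with a reused IV, both messages share the same keystream S_i, so C_i ⊕ C'_i = P_i ⊕ P'_i and thus P'_i = P_i ⊕ C_i ⊕ C'_i.
P'0: 0xA0 ⊕ 0xC4 ⊕ 0xD7 = 0xB3.
P'1: 0x2B ⊕ 0x5B ⊕ 0x7E = 0x0E.
P'2: 0x9A ⊕ 0xE6 ⊕ 0xE2 = 0x9E.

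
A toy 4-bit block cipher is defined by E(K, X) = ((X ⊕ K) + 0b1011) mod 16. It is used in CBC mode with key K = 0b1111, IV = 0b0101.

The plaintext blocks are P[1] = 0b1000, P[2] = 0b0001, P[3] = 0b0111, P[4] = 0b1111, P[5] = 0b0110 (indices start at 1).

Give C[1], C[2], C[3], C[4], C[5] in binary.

CBC encryption: C_i = E(K, P_i ⊕ C_{i−1}), with C_{0} = IV.
C[1]: P[1] ⊕ 0b0101 = 0b1101; E(K, 0b1101) = 0b1101.
C[2]: P[2] ⊕ 0b1101 = 0b1100; E(K, 0b1100) = 0b1110.
C[3]: P[3] ⊕ 0b1110 = 0b1001; E(K, 0b1001) = 0b0001.
C[4]: P[4] ⊕ 0b0001 = 0b1110; E(K, 0b1110) = 0b1100.
C[5]: P[5] ⊕ 0b1100 = 0b1010; E(K, 0b1010) = 0b0000.

C[1] = 0b1101, C[2] = 0b1110, C[3] = 0b0001, C[4] = 0b1100, C[5] = 0b0000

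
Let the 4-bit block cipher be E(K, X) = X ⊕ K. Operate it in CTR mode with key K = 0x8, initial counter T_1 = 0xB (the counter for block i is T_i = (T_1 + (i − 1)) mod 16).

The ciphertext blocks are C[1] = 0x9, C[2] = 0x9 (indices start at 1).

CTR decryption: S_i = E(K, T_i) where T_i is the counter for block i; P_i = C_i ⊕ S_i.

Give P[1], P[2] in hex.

P[1] = 0xA, P[2] = 0xD

P[1]: T = 0xB, S = E(K, T) = 0x3; 0x9 ⊕ 0x3 = 0xA.
P[2]: T = 0xC, S = E(K, T) = 0x4; 0x9 ⊕ 0x4 = 0xD.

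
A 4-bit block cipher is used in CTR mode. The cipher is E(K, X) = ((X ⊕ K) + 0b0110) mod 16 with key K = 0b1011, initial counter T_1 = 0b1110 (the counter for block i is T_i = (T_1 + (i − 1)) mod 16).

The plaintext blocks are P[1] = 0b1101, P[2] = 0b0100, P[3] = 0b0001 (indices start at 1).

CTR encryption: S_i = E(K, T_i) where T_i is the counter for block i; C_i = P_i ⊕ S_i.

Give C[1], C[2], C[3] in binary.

C[1]: T = 0b1110, S = E(K, T) = 0b1011; 0b1101 ⊕ 0b1011 = 0b0110.
C[2]: T = 0b1111, S = E(K, T) = 0b1010; 0b0100 ⊕ 0b1010 = 0b1110.
C[3]: T = 0b0000, S = E(K, T) = 0b0001; 0b0001 ⊕ 0b0001 = 0b0000.

C[1] = 0b0110, C[2] = 0b1110, C[3] = 0b0000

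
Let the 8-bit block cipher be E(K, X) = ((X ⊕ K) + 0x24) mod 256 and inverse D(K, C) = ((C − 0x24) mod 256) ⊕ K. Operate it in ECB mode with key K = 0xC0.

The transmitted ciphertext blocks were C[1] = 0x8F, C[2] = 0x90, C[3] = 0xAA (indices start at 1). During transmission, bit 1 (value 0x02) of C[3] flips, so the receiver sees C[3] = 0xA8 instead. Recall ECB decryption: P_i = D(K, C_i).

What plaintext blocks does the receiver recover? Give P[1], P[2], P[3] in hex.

P[1] = 0xAB, P[2] = 0xAC, P[3] = 0x44

Only C[3] changed, to 0xA8. In ECB, a change in C_i affects only P_i. Decrypting the received ciphertext:
P[1]: D(K, 0x8F) = 0xAB.
P[2]: D(K, 0x90) = 0xAC.
P[3]: D(K, 0xA8) = 0x44.
Blocks that differ from the original plaintext: P[3].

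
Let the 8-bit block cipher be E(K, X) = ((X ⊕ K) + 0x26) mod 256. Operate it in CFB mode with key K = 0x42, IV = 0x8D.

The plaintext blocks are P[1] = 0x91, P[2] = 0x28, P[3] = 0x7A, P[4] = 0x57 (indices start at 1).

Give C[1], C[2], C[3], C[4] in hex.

C[1] = 0x64, C[2] = 0x64, C[3] = 0x36, C[4] = 0xCD

CFB encryption: C_i = P_i ⊕ E(K, C_{i−1}), with C_{0} = IV.
C[1]: E(K, 0x8D) = 0xF5; 0x91 ⊕ 0xF5 = 0x64.
C[2]: E(K, 0x64) = 0x4C; 0x28 ⊕ 0x4C = 0x64.
C[3]: E(K, 0x64) = 0x4C; 0x7A ⊕ 0x4C = 0x36.
C[4]: E(K, 0x36) = 0x9A; 0x57 ⊕ 0x9A = 0xCD.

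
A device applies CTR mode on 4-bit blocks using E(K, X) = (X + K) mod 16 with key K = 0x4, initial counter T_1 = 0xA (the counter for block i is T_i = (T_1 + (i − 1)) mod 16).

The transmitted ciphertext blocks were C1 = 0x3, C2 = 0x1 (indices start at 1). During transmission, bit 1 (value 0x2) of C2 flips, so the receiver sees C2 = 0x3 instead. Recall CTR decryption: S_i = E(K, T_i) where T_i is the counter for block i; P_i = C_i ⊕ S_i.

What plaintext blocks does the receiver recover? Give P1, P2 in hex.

P1 = 0xD, P2 = 0xC

Only C2 changed, to 0x3. In CTR, a change in C_i flips the same bit in P_i only; the keystream is unaffected. Decrypting the received ciphertext:
P1: T = 0xA, S = E(K, T) = 0xE; 0x3 ⊕ 0xE = 0xD.
P2: T = 0xB, S = E(K, T) = 0xF; 0x3 ⊕ 0xF = 0xC.
Blocks that differ from the original plaintext: P2.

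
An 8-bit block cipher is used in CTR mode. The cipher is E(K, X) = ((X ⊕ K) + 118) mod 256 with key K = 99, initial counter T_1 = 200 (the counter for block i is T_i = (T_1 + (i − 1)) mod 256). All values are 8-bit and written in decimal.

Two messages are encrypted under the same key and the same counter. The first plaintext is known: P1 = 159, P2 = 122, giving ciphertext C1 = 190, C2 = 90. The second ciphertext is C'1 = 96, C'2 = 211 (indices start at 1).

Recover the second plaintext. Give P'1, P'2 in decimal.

In CTR with a reused counter, both messages share the same keystream S_i, so C_i ⊕ C'_i = P_i ⊕ P'_i and thus P'_i = P_i ⊕ C_i ⊕ C'_i.
P'1: 159 ⊕ 190 ⊕ 96 = 65.
P'2: 122 ⊕ 90 ⊕ 211 = 243.

P'1 = 65, P'2 = 243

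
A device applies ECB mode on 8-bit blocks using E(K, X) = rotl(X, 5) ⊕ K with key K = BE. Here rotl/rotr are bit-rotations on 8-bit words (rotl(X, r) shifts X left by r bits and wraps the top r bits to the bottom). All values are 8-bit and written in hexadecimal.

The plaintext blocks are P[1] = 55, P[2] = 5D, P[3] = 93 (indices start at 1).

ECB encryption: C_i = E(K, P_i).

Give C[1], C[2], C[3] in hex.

C[1] = 14, C[2] = 15, C[3] = CC

C[1]: E(K, 55) = 14.
C[2]: E(K, 5D) = 15.
C[3]: E(K, 93) = CC.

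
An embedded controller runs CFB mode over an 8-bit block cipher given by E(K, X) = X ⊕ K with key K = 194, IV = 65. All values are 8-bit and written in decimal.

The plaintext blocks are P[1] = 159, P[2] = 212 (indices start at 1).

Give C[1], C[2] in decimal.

C[1] = 28, C[2] = 10

CFB encryption: C_i = P_i ⊕ E(K, C_{i−1}), with C_{0} = IV.
C[1]: E(K, 65) = 131; 159 ⊕ 131 = 28.
C[2]: E(K, 28) = 222; 212 ⊕ 222 = 10.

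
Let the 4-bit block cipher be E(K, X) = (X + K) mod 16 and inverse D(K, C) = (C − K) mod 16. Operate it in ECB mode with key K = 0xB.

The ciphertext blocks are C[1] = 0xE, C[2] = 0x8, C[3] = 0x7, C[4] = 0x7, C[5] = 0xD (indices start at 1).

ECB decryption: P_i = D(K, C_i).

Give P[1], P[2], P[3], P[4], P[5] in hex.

P[1] = 0x3, P[2] = 0xD, P[3] = 0xC, P[4] = 0xC, P[5] = 0x2

P[1]: D(K, 0xE) = 0x3.
P[2]: D(K, 0x8) = 0xD.
P[3]: D(K, 0x7) = 0xC.
P[4]: D(K, 0x7) = 0xC.
P[5]: D(K, 0xD) = 0x2.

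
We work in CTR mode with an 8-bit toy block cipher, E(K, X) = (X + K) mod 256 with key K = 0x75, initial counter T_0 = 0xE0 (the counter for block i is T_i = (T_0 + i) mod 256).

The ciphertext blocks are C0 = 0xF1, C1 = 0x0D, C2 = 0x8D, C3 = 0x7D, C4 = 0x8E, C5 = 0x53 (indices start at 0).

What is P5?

P5 = 0x09

CTR decryption: S_i = E(K, T_i) where T_i is the counter for block i; P_i = C_i ⊕ S_i.
P5: T = 0xE5, S = E(K, T) = 0x5A; 0x53 ⊕ 0x5A = 0x09.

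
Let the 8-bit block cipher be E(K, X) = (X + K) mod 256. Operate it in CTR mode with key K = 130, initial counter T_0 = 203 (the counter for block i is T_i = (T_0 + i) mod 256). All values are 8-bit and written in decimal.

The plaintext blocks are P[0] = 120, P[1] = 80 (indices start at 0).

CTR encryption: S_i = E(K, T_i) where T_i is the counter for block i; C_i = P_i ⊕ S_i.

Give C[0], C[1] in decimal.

C[0]: T = 203, S = E(K, T) = 77; 120 ⊕ 77 = 53.
C[1]: T = 204, S = E(K, T) = 78; 80 ⊕ 78 = 30.

C[0] = 53, C[1] = 30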